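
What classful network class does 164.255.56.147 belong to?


First octet: 164
Binary: 10100100
10xxxxxx -> Class B (128-191)
Class B, default mask 255.255.0.0 (/16)


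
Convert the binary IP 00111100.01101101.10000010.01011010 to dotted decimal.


00111100 = 60
01101101 = 109
10000010 = 130
01011010 = 90
IP: 60.109.130.90


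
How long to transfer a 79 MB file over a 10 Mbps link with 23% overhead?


Effective throughput = 10 * (1 - 23/100) = 7.7 Mbps
File size in Mb = 79 * 8 = 632 Mb
Time = 632 / 7.7
Time = 82.0779 seconds


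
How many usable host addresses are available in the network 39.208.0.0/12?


Host bits = 32 - 12 = 20
Total addresses = 2^20 = 1048576
Usable = total - 2 (network and broadcast)
Usable hosts: 1048574


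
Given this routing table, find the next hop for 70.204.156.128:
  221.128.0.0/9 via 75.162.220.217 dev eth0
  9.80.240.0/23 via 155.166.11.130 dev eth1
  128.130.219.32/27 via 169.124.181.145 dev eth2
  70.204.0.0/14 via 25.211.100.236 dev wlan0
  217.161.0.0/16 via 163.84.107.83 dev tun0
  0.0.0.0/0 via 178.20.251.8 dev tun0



Longest prefix match for 70.204.156.128:
  /9 221.128.0.0: no
  /23 9.80.240.0: no
  /27 128.130.219.32: no
  /14 70.204.0.0: MATCH
  /16 217.161.0.0: no
  /0 0.0.0.0: MATCH
Selected: next-hop 25.211.100.236 via wlan0 (matched /14)


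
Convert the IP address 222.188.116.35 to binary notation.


222 = 11011110
188 = 10111100
116 = 01110100
35 = 00100011
Binary: 11011110.10111100.01110100.00100011


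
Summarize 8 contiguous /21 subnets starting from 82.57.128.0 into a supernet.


Original prefix: /21
Number of subnets: 8 = 2^3
New prefix = 21 - 3 = 18
Supernet: 82.57.128.0/18


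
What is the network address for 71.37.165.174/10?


IP:   01000111.00100101.10100101.10101110
Mask: 11111111.11000000.00000000.00000000
AND operation:
Net:  01000111.00000000.00000000.00000000
Network: 71.0.0.0/10


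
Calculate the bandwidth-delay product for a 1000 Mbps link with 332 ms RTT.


BDP = bandwidth * RTT
= 1000 Mbps * 332 ms
= 1000 * 1e6 * 332 / 1000 bits
= 332000000 bits
= 41500000 bytes
= 40527.3438 KB
BDP = 332000000 bits (41500000 bytes)


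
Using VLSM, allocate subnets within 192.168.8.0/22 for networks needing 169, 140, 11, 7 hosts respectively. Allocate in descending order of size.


169 hosts -> /24 (254 usable): 192.168.8.0/24
140 hosts -> /24 (254 usable): 192.168.9.0/24
11 hosts -> /28 (14 usable): 192.168.10.0/28
7 hosts -> /28 (14 usable): 192.168.10.16/28
Allocation: 192.168.8.0/24 (169 hosts, 254 usable); 192.168.9.0/24 (140 hosts, 254 usable); 192.168.10.0/28 (11 hosts, 14 usable); 192.168.10.16/28 (7 hosts, 14 usable)


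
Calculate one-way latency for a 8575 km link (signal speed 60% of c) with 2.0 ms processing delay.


Speed = 0.6 * 3e5 km/s = 180000 km/s
Propagation delay = 8575 / 180000 = 0.0476 s = 47.6389 ms
Processing delay = 2.0 ms
Total one-way latency = 49.6389 ms


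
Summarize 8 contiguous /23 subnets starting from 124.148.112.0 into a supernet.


Original prefix: /23
Number of subnets: 8 = 2^3
New prefix = 23 - 3 = 20
Supernet: 124.148.112.0/20


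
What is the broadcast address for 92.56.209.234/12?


Network: 92.48.0.0/12
Host bits = 20
Set all host bits to 1:
Broadcast: 92.63.255.255


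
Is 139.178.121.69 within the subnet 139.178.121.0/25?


Subnet network: 139.178.121.0
Test IP AND mask: 139.178.121.0
Yes, 139.178.121.69 is in 139.178.121.0/25


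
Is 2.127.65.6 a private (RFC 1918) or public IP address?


RFC 1918 private ranges:
  10.0.0.0/8 (10.0.0.0 - 10.255.255.255)
  172.16.0.0/12 (172.16.0.0 - 172.31.255.255)
  192.168.0.0/16 (192.168.0.0 - 192.168.255.255)
Public (not in any RFC 1918 range)


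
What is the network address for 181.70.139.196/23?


IP:   10110101.01000110.10001011.11000100
Mask: 11111111.11111111.11111110.00000000
AND operation:
Net:  10110101.01000110.10001010.00000000
Network: 181.70.138.0/23


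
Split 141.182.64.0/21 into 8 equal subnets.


New prefix = 21 + 3 = 24
Each subnet has 256 addresses
  141.182.64.0/24
  141.182.65.0/24
  141.182.66.0/24
  141.182.67.0/24
  141.182.68.0/24
  141.182.69.0/24
  141.182.70.0/24
  141.182.71.0/24
Subnets: 141.182.64.0/24, 141.182.65.0/24, 141.182.66.0/24, 141.182.67.0/24, 141.182.68.0/24, 141.182.69.0/24, 141.182.70.0/24, 141.182.71.0/24


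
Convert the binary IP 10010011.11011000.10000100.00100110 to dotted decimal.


10010011 = 147
11011000 = 216
10000100 = 132
00100110 = 38
IP: 147.216.132.38


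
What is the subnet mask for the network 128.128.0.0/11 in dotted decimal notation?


/11 means 11 network bits, 21 host bits
Binary: 11111111111000000000000000000000
Mask: 255.224.0.0


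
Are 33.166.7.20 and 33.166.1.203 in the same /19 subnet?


Mask: 255.255.224.0
33.166.7.20 AND mask = 33.166.0.0
33.166.1.203 AND mask = 33.166.0.0
Yes, same subnet (33.166.0.0)


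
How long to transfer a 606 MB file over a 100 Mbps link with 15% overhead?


Effective throughput = 100 * (1 - 15/100) = 85 Mbps
File size in Mb = 606 * 8 = 4848 Mb
Time = 4848 / 85
Time = 57.0353 seconds


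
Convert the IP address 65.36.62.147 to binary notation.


65 = 01000001
36 = 00100100
62 = 00111110
147 = 10010011
Binary: 01000001.00100100.00111110.10010011


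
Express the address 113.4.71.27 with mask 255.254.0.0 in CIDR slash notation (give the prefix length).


Binary: 11111111.11111110.00000000.00000000
Count leading 1s
Prefix: /15


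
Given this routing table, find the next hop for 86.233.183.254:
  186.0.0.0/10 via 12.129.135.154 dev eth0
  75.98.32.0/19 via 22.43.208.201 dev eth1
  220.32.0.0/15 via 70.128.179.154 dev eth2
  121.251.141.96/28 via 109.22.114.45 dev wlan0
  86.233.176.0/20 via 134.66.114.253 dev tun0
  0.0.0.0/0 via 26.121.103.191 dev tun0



Longest prefix match for 86.233.183.254:
  /10 186.0.0.0: no
  /19 75.98.32.0: no
  /15 220.32.0.0: no
  /28 121.251.141.96: no
  /20 86.233.176.0: MATCH
  /0 0.0.0.0: MATCH
Selected: next-hop 134.66.114.253 via tun0 (matched /20)


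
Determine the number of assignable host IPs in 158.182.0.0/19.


Host bits = 32 - 19 = 13
Total addresses = 2^13 = 8192
Usable = total - 2 (network and broadcast)
Usable hosts: 8190


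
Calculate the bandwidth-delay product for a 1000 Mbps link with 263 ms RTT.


BDP = bandwidth * RTT
= 1000 Mbps * 263 ms
= 1000 * 1e6 * 263 / 1000 bits
= 263000000 bits
= 32875000 bytes
= 32104.4922 KB
BDP = 263000000 bits (32875000 bytes)


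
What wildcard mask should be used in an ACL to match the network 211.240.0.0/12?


Subnet mask: 255.240.0.0
Wildcard = 255.255.255.255 - subnet mask
255 - 255 = 0
255 - 240 = 15
255 - 0 = 255
255 - 0 = 255
Wildcard: 0.15.255.255


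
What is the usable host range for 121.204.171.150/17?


Network: 121.204.128.0
Broadcast: 121.204.255.255
First usable = network + 1
Last usable = broadcast - 1
Range: 121.204.128.1 to 121.204.255.254


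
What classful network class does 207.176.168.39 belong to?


First octet: 207
Binary: 11001111
110xxxxx -> Class C (192-223)
Class C, default mask 255.255.255.0 (/24)


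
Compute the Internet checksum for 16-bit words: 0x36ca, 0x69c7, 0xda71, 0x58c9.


Sum all words (with carry folding):
+ 0x36ca = 0x36ca
+ 0x69c7 = 0xa091
+ 0xda71 = 0x7b03
+ 0x58c9 = 0xd3cc
One's complement: ~0xd3cc
Checksum = 0x2c33


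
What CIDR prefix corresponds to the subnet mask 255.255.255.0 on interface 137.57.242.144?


Binary: 11111111.11111111.11111111.00000000
Count leading 1s
Prefix: /24


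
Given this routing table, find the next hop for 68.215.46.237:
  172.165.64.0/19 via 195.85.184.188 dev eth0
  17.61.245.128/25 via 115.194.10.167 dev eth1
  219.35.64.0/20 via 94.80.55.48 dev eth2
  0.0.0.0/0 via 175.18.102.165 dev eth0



Longest prefix match for 68.215.46.237:
  /19 172.165.64.0: no
  /25 17.61.245.128: no
  /20 219.35.64.0: no
  /0 0.0.0.0: MATCH
Selected: next-hop 175.18.102.165 via eth0 (matched /0)


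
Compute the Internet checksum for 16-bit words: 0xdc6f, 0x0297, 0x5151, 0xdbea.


Sum all words (with carry folding):
+ 0xdc6f = 0xdc6f
+ 0x0297 = 0xdf06
+ 0x5151 = 0x3058
+ 0xdbea = 0x0c43
One's complement: ~0x0c43
Checksum = 0xf3bc


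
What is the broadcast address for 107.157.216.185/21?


Network: 107.157.216.0/21
Host bits = 11
Set all host bits to 1:
Broadcast: 107.157.223.255


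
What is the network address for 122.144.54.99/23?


IP:   01111010.10010000.00110110.01100011
Mask: 11111111.11111111.11111110.00000000
AND operation:
Net:  01111010.10010000.00110110.00000000
Network: 122.144.54.0/23


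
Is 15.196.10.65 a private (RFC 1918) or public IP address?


RFC 1918 private ranges:
  10.0.0.0/8 (10.0.0.0 - 10.255.255.255)
  172.16.0.0/12 (172.16.0.0 - 172.31.255.255)
  192.168.0.0/16 (192.168.0.0 - 192.168.255.255)
Public (not in any RFC 1918 range)


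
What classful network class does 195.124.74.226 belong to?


First octet: 195
Binary: 11000011
110xxxxx -> Class C (192-223)
Class C, default mask 255.255.255.0 (/24)


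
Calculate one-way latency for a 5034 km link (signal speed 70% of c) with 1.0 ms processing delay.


Speed = 0.7 * 3e5 km/s = 210000 km/s
Propagation delay = 5034 / 210000 = 0.024 s = 23.9714 ms
Processing delay = 1.0 ms
Total one-way latency = 24.9714 ms


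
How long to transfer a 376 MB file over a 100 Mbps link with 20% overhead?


Effective throughput = 100 * (1 - 20/100) = 80 Mbps
File size in Mb = 376 * 8 = 3008 Mb
Time = 3008 / 80
Time = 37.6 seconds


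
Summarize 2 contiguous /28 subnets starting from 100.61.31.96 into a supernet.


Original prefix: /28
Number of subnets: 2 = 2^1
New prefix = 28 - 1 = 27
Supernet: 100.61.31.96/27


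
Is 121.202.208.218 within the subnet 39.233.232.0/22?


Subnet network: 39.233.232.0
Test IP AND mask: 121.202.208.0
No, 121.202.208.218 is not in 39.233.232.0/22


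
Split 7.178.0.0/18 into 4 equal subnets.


New prefix = 18 + 2 = 20
Each subnet has 4096 addresses
  7.178.0.0/20
  7.178.16.0/20
  7.178.32.0/20
  7.178.48.0/20
Subnets: 7.178.0.0/20, 7.178.16.0/20, 7.178.32.0/20, 7.178.48.0/20


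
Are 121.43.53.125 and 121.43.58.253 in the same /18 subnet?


Mask: 255.255.192.0
121.43.53.125 AND mask = 121.43.0.0
121.43.58.253 AND mask = 121.43.0.0
Yes, same subnet (121.43.0.0)


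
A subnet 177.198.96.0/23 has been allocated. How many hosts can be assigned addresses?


Host bits = 32 - 23 = 9
Total addresses = 2^9 = 512
Usable = total - 2 (network and broadcast)
Usable hosts: 510


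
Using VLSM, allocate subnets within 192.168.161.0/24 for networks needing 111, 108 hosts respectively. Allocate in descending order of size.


111 hosts -> /25 (126 usable): 192.168.161.0/25
108 hosts -> /25 (126 usable): 192.168.161.128/25
Allocation: 192.168.161.0/25 (111 hosts, 126 usable); 192.168.161.128/25 (108 hosts, 126 usable)


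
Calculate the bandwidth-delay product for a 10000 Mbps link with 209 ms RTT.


BDP = bandwidth * RTT
= 10000 Mbps * 209 ms
= 10000 * 1e6 * 209 / 1000 bits
= 2090000000 bits
= 261250000 bytes
= 255126.9531 KB
BDP = 2090000000 bits (261250000 bytes)


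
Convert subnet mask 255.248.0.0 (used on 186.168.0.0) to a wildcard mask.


Subnet mask: 255.248.0.0
Wildcard = 255.255.255.255 - subnet mask
255 - 255 = 0
255 - 248 = 7
255 - 0 = 255
255 - 0 = 255
Wildcard: 0.7.255.255


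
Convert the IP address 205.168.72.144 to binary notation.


205 = 11001101
168 = 10101000
72 = 01001000
144 = 10010000
Binary: 11001101.10101000.01001000.10010000


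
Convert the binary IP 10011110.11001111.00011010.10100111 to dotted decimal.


10011110 = 158
11001111 = 207
00011010 = 26
10100111 = 167
IP: 158.207.26.167


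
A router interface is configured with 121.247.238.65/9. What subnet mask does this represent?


/9 means 9 network bits, 23 host bits
Binary: 11111111100000000000000000000000
Mask: 255.128.0.0


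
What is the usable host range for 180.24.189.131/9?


Network: 180.0.0.0
Broadcast: 180.127.255.255
First usable = network + 1
Last usable = broadcast - 1
Range: 180.0.0.1 to 180.127.255.254


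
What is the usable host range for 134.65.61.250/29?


Network: 134.65.61.248
Broadcast: 134.65.61.255
First usable = network + 1
Last usable = broadcast - 1
Range: 134.65.61.249 to 134.65.61.254


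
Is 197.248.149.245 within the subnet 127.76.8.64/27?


Subnet network: 127.76.8.64
Test IP AND mask: 197.248.149.224
No, 197.248.149.245 is not in 127.76.8.64/27


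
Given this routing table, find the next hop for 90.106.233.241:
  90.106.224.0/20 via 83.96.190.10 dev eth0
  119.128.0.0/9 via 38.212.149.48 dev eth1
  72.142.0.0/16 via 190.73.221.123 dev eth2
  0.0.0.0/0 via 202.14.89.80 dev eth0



Longest prefix match for 90.106.233.241:
  /20 90.106.224.0: MATCH
  /9 119.128.0.0: no
  /16 72.142.0.0: no
  /0 0.0.0.0: MATCH
Selected: next-hop 83.96.190.10 via eth0 (matched /20)


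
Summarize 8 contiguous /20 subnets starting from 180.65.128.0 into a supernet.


Original prefix: /20
Number of subnets: 8 = 2^3
New prefix = 20 - 3 = 17
Supernet: 180.65.128.0/17


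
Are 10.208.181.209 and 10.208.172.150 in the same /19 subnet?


Mask: 255.255.224.0
10.208.181.209 AND mask = 10.208.160.0
10.208.172.150 AND mask = 10.208.160.0
Yes, same subnet (10.208.160.0)


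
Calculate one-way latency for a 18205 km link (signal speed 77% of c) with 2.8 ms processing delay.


Speed = 0.77 * 3e5 km/s = 231000 km/s
Propagation delay = 18205 / 231000 = 0.0788 s = 78.8095 ms
Processing delay = 2.8 ms
Total one-way latency = 81.6095 ms


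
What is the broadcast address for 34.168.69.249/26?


Network: 34.168.69.192/26
Host bits = 6
Set all host bits to 1:
Broadcast: 34.168.69.255


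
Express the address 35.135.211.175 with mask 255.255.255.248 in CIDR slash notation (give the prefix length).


Binary: 11111111.11111111.11111111.11111000
Count leading 1s
Prefix: /29


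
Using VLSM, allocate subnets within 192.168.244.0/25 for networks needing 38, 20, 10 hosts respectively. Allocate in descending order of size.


38 hosts -> /26 (62 usable): 192.168.244.0/26
20 hosts -> /27 (30 usable): 192.168.244.64/27
10 hosts -> /28 (14 usable): 192.168.244.96/28
Allocation: 192.168.244.0/26 (38 hosts, 62 usable); 192.168.244.64/27 (20 hosts, 30 usable); 192.168.244.96/28 (10 hosts, 14 usable)


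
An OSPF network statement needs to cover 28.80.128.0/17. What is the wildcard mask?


Subnet mask: 255.255.128.0
Wildcard = 255.255.255.255 - subnet mask
255 - 255 = 0
255 - 255 = 0
255 - 128 = 127
255 - 0 = 255
Wildcard: 0.0.127.255


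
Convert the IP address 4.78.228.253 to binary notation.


4 = 00000100
78 = 01001110
228 = 11100100
253 = 11111101
Binary: 00000100.01001110.11100100.11111101


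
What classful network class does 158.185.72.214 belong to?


First octet: 158
Binary: 10011110
10xxxxxx -> Class B (128-191)
Class B, default mask 255.255.0.0 (/16)


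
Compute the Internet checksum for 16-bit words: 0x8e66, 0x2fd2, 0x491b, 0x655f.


Sum all words (with carry folding):
+ 0x8e66 = 0x8e66
+ 0x2fd2 = 0xbe38
+ 0x491b = 0x0754
+ 0x655f = 0x6cb3
One's complement: ~0x6cb3
Checksum = 0x934c


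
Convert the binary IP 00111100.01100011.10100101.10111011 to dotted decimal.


00111100 = 60
01100011 = 99
10100101 = 165
10111011 = 187
IP: 60.99.165.187


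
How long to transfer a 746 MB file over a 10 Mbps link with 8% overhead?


Effective throughput = 10 * (1 - 8/100) = 9.2 Mbps
File size in Mb = 746 * 8 = 5968 Mb
Time = 5968 / 9.2
Time = 648.6957 seconds


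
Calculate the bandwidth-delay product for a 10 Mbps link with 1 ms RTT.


BDP = bandwidth * RTT
= 10 Mbps * 1 ms
= 10 * 1e6 * 1 / 1000 bits
= 10000 bits
= 1250 bytes
= 1.2207 KB
BDP = 10000 bits (1250 bytes)


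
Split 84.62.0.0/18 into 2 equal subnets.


New prefix = 18 + 1 = 19
Each subnet has 8192 addresses
  84.62.0.0/19
  84.62.32.0/19
Subnets: 84.62.0.0/19, 84.62.32.0/19


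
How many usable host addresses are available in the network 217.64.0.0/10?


Host bits = 32 - 10 = 22
Total addresses = 2^22 = 4194304
Usable = total - 2 (network and broadcast)
Usable hosts: 4194302


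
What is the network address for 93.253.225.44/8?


IP:   01011101.11111101.11100001.00101100
Mask: 11111111.00000000.00000000.00000000
AND operation:
Net:  01011101.00000000.00000000.00000000
Network: 93.0.0.0/8


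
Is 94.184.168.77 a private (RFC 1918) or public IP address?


RFC 1918 private ranges:
  10.0.0.0/8 (10.0.0.0 - 10.255.255.255)
  172.16.0.0/12 (172.16.0.0 - 172.31.255.255)
  192.168.0.0/16 (192.168.0.0 - 192.168.255.255)
Public (not in any RFC 1918 range)


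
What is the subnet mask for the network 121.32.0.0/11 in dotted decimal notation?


/11 means 11 network bits, 21 host bits
Binary: 11111111111000000000000000000000
Mask: 255.224.0.0


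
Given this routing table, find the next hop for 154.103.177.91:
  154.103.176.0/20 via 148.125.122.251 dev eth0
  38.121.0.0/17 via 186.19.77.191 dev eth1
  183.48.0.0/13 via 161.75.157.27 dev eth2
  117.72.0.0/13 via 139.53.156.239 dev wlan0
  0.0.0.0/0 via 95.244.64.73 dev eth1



Longest prefix match for 154.103.177.91:
  /20 154.103.176.0: MATCH
  /17 38.121.0.0: no
  /13 183.48.0.0: no
  /13 117.72.0.0: no
  /0 0.0.0.0: MATCH
Selected: next-hop 148.125.122.251 via eth0 (matched /20)


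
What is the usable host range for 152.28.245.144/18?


Network: 152.28.192.0
Broadcast: 152.28.255.255
First usable = network + 1
Last usable = broadcast - 1
Range: 152.28.192.1 to 152.28.255.254


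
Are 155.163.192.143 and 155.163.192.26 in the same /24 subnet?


Mask: 255.255.255.0
155.163.192.143 AND mask = 155.163.192.0
155.163.192.26 AND mask = 155.163.192.0
Yes, same subnet (155.163.192.0)


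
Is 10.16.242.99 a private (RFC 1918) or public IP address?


RFC 1918 private ranges:
  10.0.0.0/8 (10.0.0.0 - 10.255.255.255)
  172.16.0.0/12 (172.16.0.0 - 172.31.255.255)
  192.168.0.0/16 (192.168.0.0 - 192.168.255.255)
Private (in 10.0.0.0/8)


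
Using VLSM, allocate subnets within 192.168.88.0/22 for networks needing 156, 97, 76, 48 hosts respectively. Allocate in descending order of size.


156 hosts -> /24 (254 usable): 192.168.88.0/24
97 hosts -> /25 (126 usable): 192.168.89.0/25
76 hosts -> /25 (126 usable): 192.168.89.128/25
48 hosts -> /26 (62 usable): 192.168.90.0/26
Allocation: 192.168.88.0/24 (156 hosts, 254 usable); 192.168.89.0/25 (97 hosts, 126 usable); 192.168.89.128/25 (76 hosts, 126 usable); 192.168.90.0/26 (48 hosts, 62 usable)


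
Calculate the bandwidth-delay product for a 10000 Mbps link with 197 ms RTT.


BDP = bandwidth * RTT
= 10000 Mbps * 197 ms
= 10000 * 1e6 * 197 / 1000 bits
= 1970000000 bits
= 246250000 bytes
= 240478.5156 KB
BDP = 1970000000 bits (246250000 bytes)


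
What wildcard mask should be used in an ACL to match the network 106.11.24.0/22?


Subnet mask: 255.255.252.0
Wildcard = 255.255.255.255 - subnet mask
255 - 255 = 0
255 - 255 = 0
255 - 252 = 3
255 - 0 = 255
Wildcard: 0.0.3.255


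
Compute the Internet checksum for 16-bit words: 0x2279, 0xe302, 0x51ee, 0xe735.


Sum all words (with carry folding):
+ 0x2279 = 0x2279
+ 0xe302 = 0x057c
+ 0x51ee = 0x576a
+ 0xe735 = 0x3ea0
One's complement: ~0x3ea0
Checksum = 0xc15f


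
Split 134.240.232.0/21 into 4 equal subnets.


New prefix = 21 + 2 = 23
Each subnet has 512 addresses
  134.240.232.0/23
  134.240.234.0/23
  134.240.236.0/23
  134.240.238.0/23
Subnets: 134.240.232.0/23, 134.240.234.0/23, 134.240.236.0/23, 134.240.238.0/23


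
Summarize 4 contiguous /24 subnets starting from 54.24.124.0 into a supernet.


Original prefix: /24
Number of subnets: 4 = 2^2
New prefix = 24 - 2 = 22
Supernet: 54.24.124.0/22


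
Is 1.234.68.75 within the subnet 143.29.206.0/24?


Subnet network: 143.29.206.0
Test IP AND mask: 1.234.68.0
No, 1.234.68.75 is not in 143.29.206.0/24


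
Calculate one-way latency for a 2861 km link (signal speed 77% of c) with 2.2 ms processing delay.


Speed = 0.77 * 3e5 km/s = 231000 km/s
Propagation delay = 2861 / 231000 = 0.0124 s = 12.3853 ms
Processing delay = 2.2 ms
Total one-way latency = 14.5853 ms


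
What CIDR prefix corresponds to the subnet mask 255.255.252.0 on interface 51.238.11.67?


Binary: 11111111.11111111.11111100.00000000
Count leading 1s
Prefix: /22


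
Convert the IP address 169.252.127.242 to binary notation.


169 = 10101001
252 = 11111100
127 = 01111111
242 = 11110010
Binary: 10101001.11111100.01111111.11110010


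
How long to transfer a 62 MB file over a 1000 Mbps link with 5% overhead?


Effective throughput = 1000 * (1 - 5/100) = 950 Mbps
File size in Mb = 62 * 8 = 496 Mb
Time = 496 / 950
Time = 0.5221 seconds


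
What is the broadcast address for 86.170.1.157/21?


Network: 86.170.0.0/21
Host bits = 11
Set all host bits to 1:
Broadcast: 86.170.7.255


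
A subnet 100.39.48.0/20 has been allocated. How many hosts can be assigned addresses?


Host bits = 32 - 20 = 12
Total addresses = 2^12 = 4096
Usable = total - 2 (network and broadcast)
Usable hosts: 4094


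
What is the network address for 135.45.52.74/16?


IP:   10000111.00101101.00110100.01001010
Mask: 11111111.11111111.00000000.00000000
AND operation:
Net:  10000111.00101101.00000000.00000000
Network: 135.45.0.0/16


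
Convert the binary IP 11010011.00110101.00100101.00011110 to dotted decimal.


11010011 = 211
00110101 = 53
00100101 = 37
00011110 = 30
IP: 211.53.37.30


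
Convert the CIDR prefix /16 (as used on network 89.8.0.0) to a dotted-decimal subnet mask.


/16 means 16 network bits, 16 host bits
Binary: 11111111111111110000000000000000
Mask: 255.255.0.0


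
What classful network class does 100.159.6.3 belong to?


First octet: 100
Binary: 01100100
0xxxxxxx -> Class A (1-126)
Class A, default mask 255.0.0.0 (/8)


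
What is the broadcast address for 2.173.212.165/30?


Network: 2.173.212.164/30
Host bits = 2
Set all host bits to 1:
Broadcast: 2.173.212.167


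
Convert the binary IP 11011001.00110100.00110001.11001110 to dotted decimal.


11011001 = 217
00110100 = 52
00110001 = 49
11001110 = 206
IP: 217.52.49.206


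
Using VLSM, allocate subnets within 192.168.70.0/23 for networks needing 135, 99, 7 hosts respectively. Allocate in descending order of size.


135 hosts -> /24 (254 usable): 192.168.70.0/24
99 hosts -> /25 (126 usable): 192.168.71.0/25
7 hosts -> /28 (14 usable): 192.168.71.128/28
Allocation: 192.168.70.0/24 (135 hosts, 254 usable); 192.168.71.0/25 (99 hosts, 126 usable); 192.168.71.128/28 (7 hosts, 14 usable)


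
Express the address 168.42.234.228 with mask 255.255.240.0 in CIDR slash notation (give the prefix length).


Binary: 11111111.11111111.11110000.00000000
Count leading 1s
Prefix: /20


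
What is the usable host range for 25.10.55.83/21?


Network: 25.10.48.0
Broadcast: 25.10.55.255
First usable = network + 1
Last usable = broadcast - 1
Range: 25.10.48.1 to 25.10.55.254


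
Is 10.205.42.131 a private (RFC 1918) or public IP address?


RFC 1918 private ranges:
  10.0.0.0/8 (10.0.0.0 - 10.255.255.255)
  172.16.0.0/12 (172.16.0.0 - 172.31.255.255)
  192.168.0.0/16 (192.168.0.0 - 192.168.255.255)
Private (in 10.0.0.0/8)


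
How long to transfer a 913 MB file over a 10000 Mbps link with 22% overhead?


Effective throughput = 10000 * (1 - 22/100) = 7800 Mbps
File size in Mb = 913 * 8 = 7304 Mb
Time = 7304 / 7800
Time = 0.9364 seconds


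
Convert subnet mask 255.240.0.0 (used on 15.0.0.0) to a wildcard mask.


Subnet mask: 255.240.0.0
Wildcard = 255.255.255.255 - subnet mask
255 - 255 = 0
255 - 240 = 15
255 - 0 = 255
255 - 0 = 255
Wildcard: 0.15.255.255


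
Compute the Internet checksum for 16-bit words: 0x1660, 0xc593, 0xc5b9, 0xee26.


Sum all words (with carry folding):
+ 0x1660 = 0x1660
+ 0xc593 = 0xdbf3
+ 0xc5b9 = 0xa1ad
+ 0xee26 = 0x8fd4
One's complement: ~0x8fd4
Checksum = 0x702b


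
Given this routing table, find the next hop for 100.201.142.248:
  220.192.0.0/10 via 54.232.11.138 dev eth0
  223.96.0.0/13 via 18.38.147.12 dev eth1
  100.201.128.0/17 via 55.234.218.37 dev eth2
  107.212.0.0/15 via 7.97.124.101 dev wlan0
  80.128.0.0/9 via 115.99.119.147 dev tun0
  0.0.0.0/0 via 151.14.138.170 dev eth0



Longest prefix match for 100.201.142.248:
  /10 220.192.0.0: no
  /13 223.96.0.0: no
  /17 100.201.128.0: MATCH
  /15 107.212.0.0: no
  /9 80.128.0.0: no
  /0 0.0.0.0: MATCH
Selected: next-hop 55.234.218.37 via eth2 (matched /17)


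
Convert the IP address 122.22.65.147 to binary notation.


122 = 01111010
22 = 00010110
65 = 01000001
147 = 10010011
Binary: 01111010.00010110.01000001.10010011


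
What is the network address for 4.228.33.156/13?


IP:   00000100.11100100.00100001.10011100
Mask: 11111111.11111000.00000000.00000000
AND operation:
Net:  00000100.11100000.00000000.00000000
Network: 4.224.0.0/13


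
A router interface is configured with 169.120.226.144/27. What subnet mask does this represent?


/27 means 27 network bits, 5 host bits
Binary: 11111111111111111111111111100000
Mask: 255.255.255.224


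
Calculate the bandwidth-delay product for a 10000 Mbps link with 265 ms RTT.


BDP = bandwidth * RTT
= 10000 Mbps * 265 ms
= 10000 * 1e6 * 265 / 1000 bits
= 2650000000 bits
= 331250000 bytes
= 323486.3281 KB
BDP = 2650000000 bits (331250000 bytes)


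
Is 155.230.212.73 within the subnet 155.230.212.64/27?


Subnet network: 155.230.212.64
Test IP AND mask: 155.230.212.64
Yes, 155.230.212.73 is in 155.230.212.64/27


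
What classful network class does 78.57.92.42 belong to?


First octet: 78
Binary: 01001110
0xxxxxxx -> Class A (1-126)
Class A, default mask 255.0.0.0 (/8)


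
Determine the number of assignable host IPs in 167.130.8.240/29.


Host bits = 32 - 29 = 3
Total addresses = 2^3 = 8
Usable = total - 2 (network and broadcast)
Usable hosts: 6


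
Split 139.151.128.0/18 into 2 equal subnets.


New prefix = 18 + 1 = 19
Each subnet has 8192 addresses
  139.151.128.0/19
  139.151.160.0/19
Subnets: 139.151.128.0/19, 139.151.160.0/19


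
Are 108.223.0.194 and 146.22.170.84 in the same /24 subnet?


Mask: 255.255.255.0
108.223.0.194 AND mask = 108.223.0.0
146.22.170.84 AND mask = 146.22.170.0
No, different subnets (108.223.0.0 vs 146.22.170.0)


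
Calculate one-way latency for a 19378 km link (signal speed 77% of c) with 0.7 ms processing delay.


Speed = 0.77 * 3e5 km/s = 231000 km/s
Propagation delay = 19378 / 231000 = 0.0839 s = 83.8874 ms
Processing delay = 0.7 ms
Total one-way latency = 84.5874 ms


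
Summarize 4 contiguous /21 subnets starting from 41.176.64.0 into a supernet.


Original prefix: /21
Number of subnets: 4 = 2^2
New prefix = 21 - 2 = 19
Supernet: 41.176.64.0/19


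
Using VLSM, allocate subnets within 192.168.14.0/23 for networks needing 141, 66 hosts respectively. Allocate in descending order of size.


141 hosts -> /24 (254 usable): 192.168.14.0/24
66 hosts -> /25 (126 usable): 192.168.15.0/25
Allocation: 192.168.14.0/24 (141 hosts, 254 usable); 192.168.15.0/25 (66 hosts, 126 usable)


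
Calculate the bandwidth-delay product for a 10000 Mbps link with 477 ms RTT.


BDP = bandwidth * RTT
= 10000 Mbps * 477 ms
= 10000 * 1e6 * 477 / 1000 bits
= 4770000000 bits
= 596250000 bytes
= 582275.3906 KB
BDP = 4770000000 bits (596250000 bytes)


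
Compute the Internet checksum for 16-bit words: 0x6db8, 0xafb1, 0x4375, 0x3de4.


Sum all words (with carry folding):
+ 0x6db8 = 0x6db8
+ 0xafb1 = 0x1d6a
+ 0x4375 = 0x60df
+ 0x3de4 = 0x9ec3
One's complement: ~0x9ec3
Checksum = 0x613c


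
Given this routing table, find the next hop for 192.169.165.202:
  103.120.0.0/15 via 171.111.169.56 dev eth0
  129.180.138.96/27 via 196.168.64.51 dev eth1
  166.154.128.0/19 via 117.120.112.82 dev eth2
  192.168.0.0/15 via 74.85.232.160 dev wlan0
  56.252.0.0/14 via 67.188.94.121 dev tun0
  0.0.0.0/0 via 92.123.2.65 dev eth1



Longest prefix match for 192.169.165.202:
  /15 103.120.0.0: no
  /27 129.180.138.96: no
  /19 166.154.128.0: no
  /15 192.168.0.0: MATCH
  /14 56.252.0.0: no
  /0 0.0.0.0: MATCH
Selected: next-hop 74.85.232.160 via wlan0 (matched /15)


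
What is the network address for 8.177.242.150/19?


IP:   00001000.10110001.11110010.10010110
Mask: 11111111.11111111.11100000.00000000
AND operation:
Net:  00001000.10110001.11100000.00000000
Network: 8.177.224.0/19


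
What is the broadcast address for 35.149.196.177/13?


Network: 35.144.0.0/13
Host bits = 19
Set all host bits to 1:
Broadcast: 35.151.255.255


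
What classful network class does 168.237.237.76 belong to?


First octet: 168
Binary: 10101000
10xxxxxx -> Class B (128-191)
Class B, default mask 255.255.0.0 (/16)


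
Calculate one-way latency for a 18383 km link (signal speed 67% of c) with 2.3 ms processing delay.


Speed = 0.67 * 3e5 km/s = 201000 km/s
Propagation delay = 18383 / 201000 = 0.0915 s = 91.4577 ms
Processing delay = 2.3 ms
Total one-way latency = 93.7577 ms


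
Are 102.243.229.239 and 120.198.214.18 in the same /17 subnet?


Mask: 255.255.128.0
102.243.229.239 AND mask = 102.243.128.0
120.198.214.18 AND mask = 120.198.128.0
No, different subnets (102.243.128.0 vs 120.198.128.0)


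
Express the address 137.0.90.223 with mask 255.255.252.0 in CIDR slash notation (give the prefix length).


Binary: 11111111.11111111.11111100.00000000
Count leading 1s
Prefix: /22


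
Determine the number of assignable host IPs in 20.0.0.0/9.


Host bits = 32 - 9 = 23
Total addresses = 2^23 = 8388608
Usable = total - 2 (network and broadcast)
Usable hosts: 8388606


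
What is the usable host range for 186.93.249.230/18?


Network: 186.93.192.0
Broadcast: 186.93.255.255
First usable = network + 1
Last usable = broadcast - 1
Range: 186.93.192.1 to 186.93.255.254


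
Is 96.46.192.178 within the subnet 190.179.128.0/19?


Subnet network: 190.179.128.0
Test IP AND mask: 96.46.192.0
No, 96.46.192.178 is not in 190.179.128.0/19


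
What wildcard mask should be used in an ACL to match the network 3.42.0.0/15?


Subnet mask: 255.254.0.0
Wildcard = 255.255.255.255 - subnet mask
255 - 255 = 0
255 - 254 = 1
255 - 0 = 255
255 - 0 = 255
Wildcard: 0.1.255.255


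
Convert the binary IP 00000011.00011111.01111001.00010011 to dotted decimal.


00000011 = 3
00011111 = 31
01111001 = 121
00010011 = 19
IP: 3.31.121.19


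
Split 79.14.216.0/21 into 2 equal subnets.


New prefix = 21 + 1 = 22
Each subnet has 1024 addresses
  79.14.216.0/22
  79.14.220.0/22
Subnets: 79.14.216.0/22, 79.14.220.0/22


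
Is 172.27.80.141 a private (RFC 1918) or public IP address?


RFC 1918 private ranges:
  10.0.0.0/8 (10.0.0.0 - 10.255.255.255)
  172.16.0.0/12 (172.16.0.0 - 172.31.255.255)
  192.168.0.0/16 (192.168.0.0 - 192.168.255.255)
Private (in 172.16.0.0/12)


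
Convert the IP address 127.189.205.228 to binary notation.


127 = 01111111
189 = 10111101
205 = 11001101
228 = 11100100
Binary: 01111111.10111101.11001101.11100100


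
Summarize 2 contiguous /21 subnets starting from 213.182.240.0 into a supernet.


Original prefix: /21
Number of subnets: 2 = 2^1
New prefix = 21 - 1 = 20
Supernet: 213.182.240.0/20


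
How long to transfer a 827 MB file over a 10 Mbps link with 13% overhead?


Effective throughput = 10 * (1 - 13/100) = 8.7 Mbps
File size in Mb = 827 * 8 = 6616 Mb
Time = 6616 / 8.7
Time = 760.4598 seconds


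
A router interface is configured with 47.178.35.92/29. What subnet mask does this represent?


/29 means 29 network bits, 3 host bits
Binary: 11111111111111111111111111111000
Mask: 255.255.255.248


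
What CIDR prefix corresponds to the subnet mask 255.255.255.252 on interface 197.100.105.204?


Binary: 11111111.11111111.11111111.11111100
Count leading 1s
Prefix: /30


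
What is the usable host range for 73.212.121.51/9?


Network: 73.128.0.0
Broadcast: 73.255.255.255
First usable = network + 1
Last usable = broadcast - 1
Range: 73.128.0.1 to 73.255.255.254


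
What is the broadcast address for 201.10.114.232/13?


Network: 201.8.0.0/13
Host bits = 19
Set all host bits to 1:
Broadcast: 201.15.255.255


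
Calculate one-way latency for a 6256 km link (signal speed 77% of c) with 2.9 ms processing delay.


Speed = 0.77 * 3e5 km/s = 231000 km/s
Propagation delay = 6256 / 231000 = 0.0271 s = 27.0823 ms
Processing delay = 2.9 ms
Total one-way latency = 29.9823 ms


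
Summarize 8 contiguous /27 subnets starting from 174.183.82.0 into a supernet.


Original prefix: /27
Number of subnets: 8 = 2^3
New prefix = 27 - 3 = 24
Supernet: 174.183.82.0/24


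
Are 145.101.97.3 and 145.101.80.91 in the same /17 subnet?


Mask: 255.255.128.0
145.101.97.3 AND mask = 145.101.0.0
145.101.80.91 AND mask = 145.101.0.0
Yes, same subnet (145.101.0.0)


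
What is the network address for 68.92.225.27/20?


IP:   01000100.01011100.11100001.00011011
Mask: 11111111.11111111.11110000.00000000
AND operation:
Net:  01000100.01011100.11100000.00000000
Network: 68.92.224.0/20


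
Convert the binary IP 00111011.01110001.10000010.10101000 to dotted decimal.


00111011 = 59
01110001 = 113
10000010 = 130
10101000 = 168
IP: 59.113.130.168


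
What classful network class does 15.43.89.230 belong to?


First octet: 15
Binary: 00001111
0xxxxxxx -> Class A (1-126)
Class A, default mask 255.0.0.0 (/8)


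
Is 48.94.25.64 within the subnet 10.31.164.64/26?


Subnet network: 10.31.164.64
Test IP AND mask: 48.94.25.64
No, 48.94.25.64 is not in 10.31.164.64/26


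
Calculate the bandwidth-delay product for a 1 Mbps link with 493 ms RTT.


BDP = bandwidth * RTT
= 1 Mbps * 493 ms
= 1 * 1e6 * 493 / 1000 bits
= 493000 bits
= 61625 bytes
= 60.1807 KB
BDP = 493000 bits (61625 bytes)


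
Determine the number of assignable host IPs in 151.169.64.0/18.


Host bits = 32 - 18 = 14
Total addresses = 2^14 = 16384
Usable = total - 2 (network and broadcast)
Usable hosts: 16382


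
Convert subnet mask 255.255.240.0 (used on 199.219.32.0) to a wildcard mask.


Subnet mask: 255.255.240.0
Wildcard = 255.255.255.255 - subnet mask
255 - 255 = 0
255 - 255 = 0
255 - 240 = 15
255 - 0 = 255
Wildcard: 0.0.15.255


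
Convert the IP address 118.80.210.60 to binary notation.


118 = 01110110
80 = 01010000
210 = 11010010
60 = 00111100
Binary: 01110110.01010000.11010010.00111100


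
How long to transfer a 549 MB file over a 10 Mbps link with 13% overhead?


Effective throughput = 10 * (1 - 13/100) = 8.7 Mbps
File size in Mb = 549 * 8 = 4392 Mb
Time = 4392 / 8.7
Time = 504.8276 seconds


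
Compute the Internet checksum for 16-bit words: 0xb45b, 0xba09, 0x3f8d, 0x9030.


Sum all words (with carry folding):
+ 0xb45b = 0xb45b
+ 0xba09 = 0x6e65
+ 0x3f8d = 0xadf2
+ 0x9030 = 0x3e23
One's complement: ~0x3e23
Checksum = 0xc1dc


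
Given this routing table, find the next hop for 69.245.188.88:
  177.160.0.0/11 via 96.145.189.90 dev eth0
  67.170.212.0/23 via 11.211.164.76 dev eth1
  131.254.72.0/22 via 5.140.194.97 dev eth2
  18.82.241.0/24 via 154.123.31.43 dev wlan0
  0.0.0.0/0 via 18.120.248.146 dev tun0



Longest prefix match for 69.245.188.88:
  /11 177.160.0.0: no
  /23 67.170.212.0: no
  /22 131.254.72.0: no
  /24 18.82.241.0: no
  /0 0.0.0.0: MATCH
Selected: next-hop 18.120.248.146 via tun0 (matched /0)


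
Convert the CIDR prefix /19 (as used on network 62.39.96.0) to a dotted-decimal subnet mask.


/19 means 19 network bits, 13 host bits
Binary: 11111111111111111110000000000000
Mask: 255.255.224.0


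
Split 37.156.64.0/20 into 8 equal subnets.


New prefix = 20 + 3 = 23
Each subnet has 512 addresses
  37.156.64.0/23
  37.156.66.0/23
  37.156.68.0/23
  37.156.70.0/23
  37.156.72.0/23
  37.156.74.0/23
  37.156.76.0/23
  37.156.78.0/23
Subnets: 37.156.64.0/23, 37.156.66.0/23, 37.156.68.0/23, 37.156.70.0/23, 37.156.72.0/23, 37.156.74.0/23, 37.156.76.0/23, 37.156.78.0/23


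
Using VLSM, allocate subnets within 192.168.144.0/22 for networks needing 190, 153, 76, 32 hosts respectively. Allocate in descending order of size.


190 hosts -> /24 (254 usable): 192.168.144.0/24
153 hosts -> /24 (254 usable): 192.168.145.0/24
76 hosts -> /25 (126 usable): 192.168.146.0/25
32 hosts -> /26 (62 usable): 192.168.146.128/26
Allocation: 192.168.144.0/24 (190 hosts, 254 usable); 192.168.145.0/24 (153 hosts, 254 usable); 192.168.146.0/25 (76 hosts, 126 usable); 192.168.146.128/26 (32 hosts, 62 usable)


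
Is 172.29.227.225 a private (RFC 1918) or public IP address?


RFC 1918 private ranges:
  10.0.0.0/8 (10.0.0.0 - 10.255.255.255)
  172.16.0.0/12 (172.16.0.0 - 172.31.255.255)
  192.168.0.0/16 (192.168.0.0 - 192.168.255.255)
Private (in 172.16.0.0/12)


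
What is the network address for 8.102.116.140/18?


IP:   00001000.01100110.01110100.10001100
Mask: 11111111.11111111.11000000.00000000
AND operation:
Net:  00001000.01100110.01000000.00000000
Network: 8.102.64.0/18


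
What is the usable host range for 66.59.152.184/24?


Network: 66.59.152.0
Broadcast: 66.59.152.255
First usable = network + 1
Last usable = broadcast - 1
Range: 66.59.152.1 to 66.59.152.254


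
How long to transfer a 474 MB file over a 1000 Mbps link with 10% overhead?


Effective throughput = 1000 * (1 - 10/100) = 900 Mbps
File size in Mb = 474 * 8 = 3792 Mb
Time = 3792 / 900
Time = 4.2133 seconds


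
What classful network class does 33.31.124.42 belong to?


First octet: 33
Binary: 00100001
0xxxxxxx -> Class A (1-126)
Class A, default mask 255.0.0.0 (/8)


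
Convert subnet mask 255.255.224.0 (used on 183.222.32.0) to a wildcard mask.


Subnet mask: 255.255.224.0
Wildcard = 255.255.255.255 - subnet mask
255 - 255 = 0
255 - 255 = 0
255 - 224 = 31
255 - 0 = 255
Wildcard: 0.0.31.255


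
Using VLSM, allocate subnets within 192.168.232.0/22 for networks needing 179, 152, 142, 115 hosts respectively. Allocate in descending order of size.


179 hosts -> /24 (254 usable): 192.168.232.0/24
152 hosts -> /24 (254 usable): 192.168.233.0/24
142 hosts -> /24 (254 usable): 192.168.234.0/24
115 hosts -> /25 (126 usable): 192.168.235.0/25
Allocation: 192.168.232.0/24 (179 hosts, 254 usable); 192.168.233.0/24 (152 hosts, 254 usable); 192.168.234.0/24 (142 hosts, 254 usable); 192.168.235.0/25 (115 hosts, 126 usable)


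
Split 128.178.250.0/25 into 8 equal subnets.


New prefix = 25 + 3 = 28
Each subnet has 16 addresses
  128.178.250.0/28
  128.178.250.16/28
  128.178.250.32/28
  128.178.250.48/28
  128.178.250.64/28
  128.178.250.80/28
  128.178.250.96/28
  128.178.250.112/28
Subnets: 128.178.250.0/28, 128.178.250.16/28, 128.178.250.32/28, 128.178.250.48/28, 128.178.250.64/28, 128.178.250.80/28, 128.178.250.96/28, 128.178.250.112/28


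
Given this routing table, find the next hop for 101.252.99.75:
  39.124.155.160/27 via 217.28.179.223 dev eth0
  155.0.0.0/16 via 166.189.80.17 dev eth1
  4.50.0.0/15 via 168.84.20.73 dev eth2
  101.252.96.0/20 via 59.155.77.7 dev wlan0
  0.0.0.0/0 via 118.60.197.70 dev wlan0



Longest prefix match for 101.252.99.75:
  /27 39.124.155.160: no
  /16 155.0.0.0: no
  /15 4.50.0.0: no
  /20 101.252.96.0: MATCH
  /0 0.0.0.0: MATCH
Selected: next-hop 59.155.77.7 via wlan0 (matched /20)


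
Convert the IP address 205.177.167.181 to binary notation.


205 = 11001101
177 = 10110001
167 = 10100111
181 = 10110101
Binary: 11001101.10110001.10100111.10110101


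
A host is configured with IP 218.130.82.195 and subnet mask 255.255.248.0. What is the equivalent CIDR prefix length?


Binary: 11111111.11111111.11111000.00000000
Count leading 1s
Prefix: /21


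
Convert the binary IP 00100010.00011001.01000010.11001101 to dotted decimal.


00100010 = 34
00011001 = 25
01000010 = 66
11001101 = 205
IP: 34.25.66.205
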